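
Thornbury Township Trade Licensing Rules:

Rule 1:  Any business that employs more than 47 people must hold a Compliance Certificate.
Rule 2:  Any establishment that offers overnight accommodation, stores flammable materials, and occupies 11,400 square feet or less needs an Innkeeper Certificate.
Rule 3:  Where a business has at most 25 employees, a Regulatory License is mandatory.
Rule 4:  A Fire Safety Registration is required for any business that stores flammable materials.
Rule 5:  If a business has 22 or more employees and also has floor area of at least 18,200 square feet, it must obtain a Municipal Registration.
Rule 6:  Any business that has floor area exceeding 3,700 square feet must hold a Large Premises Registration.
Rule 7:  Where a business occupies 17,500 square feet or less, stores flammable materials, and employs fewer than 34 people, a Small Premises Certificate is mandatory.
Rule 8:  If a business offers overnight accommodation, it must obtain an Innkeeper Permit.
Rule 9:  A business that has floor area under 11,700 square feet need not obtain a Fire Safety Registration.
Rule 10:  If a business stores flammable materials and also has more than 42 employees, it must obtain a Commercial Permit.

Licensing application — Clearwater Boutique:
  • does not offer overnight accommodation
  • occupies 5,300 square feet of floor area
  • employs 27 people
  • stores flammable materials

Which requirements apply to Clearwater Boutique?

Large Premises Registration, Small Premises Certificate

Rule 1: employees 27 ≤ 47 → Compliance Certificate not required.
Rule 2: does not offer overnight accommodation; stores flammable materials; floor area 5,300 square feet ≤ 11,400 square feet → Innkeeper Certificate not required.
Rule 3: employees 27 > 25 → Regulatory License not required.
Rule 4: stores flammable materials → Fire Safety Registration required.
Rule 5: employees 27 ≥ 22; floor area 5,300 square feet < 18,200 square feet → Municipal Registration not required.
Rule 6: floor area 5,300 square feet > 3,700 square feet → Large Premises Registration required.
Rule 7: floor area 5,300 square feet ≤ 17,500 square feet; stores flammable materials; employees 27 < 34 → Small Premises Certificate required.
Rule 8: does not offer overnight accommodation → Innkeeper Permit not required.
Rule 9: floor area 5,300 square feet < 11,700 square feet → exempt from Fire Safety Registration.
Rule 10: stores flammable materials; employees 27 ≤ 42 → Commercial Permit not required.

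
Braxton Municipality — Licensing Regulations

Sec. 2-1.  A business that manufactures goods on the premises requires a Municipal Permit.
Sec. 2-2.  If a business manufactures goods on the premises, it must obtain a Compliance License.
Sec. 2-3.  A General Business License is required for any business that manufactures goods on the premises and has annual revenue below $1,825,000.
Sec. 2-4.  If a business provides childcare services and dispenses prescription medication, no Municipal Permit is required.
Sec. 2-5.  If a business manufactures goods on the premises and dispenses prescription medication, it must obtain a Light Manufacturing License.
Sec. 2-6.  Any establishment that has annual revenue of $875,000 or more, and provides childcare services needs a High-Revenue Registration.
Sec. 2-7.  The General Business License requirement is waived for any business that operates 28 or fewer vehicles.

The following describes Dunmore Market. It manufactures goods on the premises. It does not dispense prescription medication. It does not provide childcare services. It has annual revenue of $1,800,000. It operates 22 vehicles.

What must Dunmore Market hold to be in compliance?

Sec. 2-1. manufactures goods on the premises → Municipal Permit required.
Sec. 2-2. manufactures goods on the premises → Compliance License required.
Sec. 2-3. manufactures goods on the premises; revenue $1,800,000 < $1,825,000 → General Business License required.
Sec. 2-4. does not provide childcare services; does not dispense prescription medication → Municipal Permit exemption does not apply.
Sec. 2-5. manufactures goods on the premises; does not dispense prescription medication → Light Manufacturing License not required.
Sec. 2-6. revenue $1,800,000 ≥ $875,000; does not provide childcare services → High-Revenue Registration not required.
Sec. 2-7. vehicles 22 ≤ 28 → exempt from General Business License.

Compliance License, Municipal Permit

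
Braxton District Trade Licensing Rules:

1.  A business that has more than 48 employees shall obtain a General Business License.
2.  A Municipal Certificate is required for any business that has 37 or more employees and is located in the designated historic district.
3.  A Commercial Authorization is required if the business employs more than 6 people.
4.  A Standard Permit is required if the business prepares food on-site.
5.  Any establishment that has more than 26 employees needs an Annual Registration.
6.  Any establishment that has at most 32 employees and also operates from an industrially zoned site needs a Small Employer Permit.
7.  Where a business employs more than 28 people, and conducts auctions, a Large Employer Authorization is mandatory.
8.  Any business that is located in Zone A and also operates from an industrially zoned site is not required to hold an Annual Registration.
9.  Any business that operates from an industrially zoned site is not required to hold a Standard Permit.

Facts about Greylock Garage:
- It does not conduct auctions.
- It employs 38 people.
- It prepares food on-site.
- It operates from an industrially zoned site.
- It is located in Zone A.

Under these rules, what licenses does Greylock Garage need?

1. employees 38 ≤ 48 → General Business License not required.
2. employees 38 ≥ 37; is located in Zone A (not: is located in the designated historic district) → Municipal Certificate not required.
3. employees 38 > 6 → Commercial Authorization required.
4. prepares food on-site → Standard Permit required.
5. employees 38 > 26 → Annual Registration required.
6. employees 38 > 32; operates from an industrially zoned site → Small Employer Permit not required.
7. employees 38 > 28; does not conduct auctions → Large Employer Authorization not required.
8. is located in Zone A; operates from an industrially zoned site → exempt from Annual Registration.
9. operates from an industrially zoned site → exempt from Standard Permit.

Commercial Authorization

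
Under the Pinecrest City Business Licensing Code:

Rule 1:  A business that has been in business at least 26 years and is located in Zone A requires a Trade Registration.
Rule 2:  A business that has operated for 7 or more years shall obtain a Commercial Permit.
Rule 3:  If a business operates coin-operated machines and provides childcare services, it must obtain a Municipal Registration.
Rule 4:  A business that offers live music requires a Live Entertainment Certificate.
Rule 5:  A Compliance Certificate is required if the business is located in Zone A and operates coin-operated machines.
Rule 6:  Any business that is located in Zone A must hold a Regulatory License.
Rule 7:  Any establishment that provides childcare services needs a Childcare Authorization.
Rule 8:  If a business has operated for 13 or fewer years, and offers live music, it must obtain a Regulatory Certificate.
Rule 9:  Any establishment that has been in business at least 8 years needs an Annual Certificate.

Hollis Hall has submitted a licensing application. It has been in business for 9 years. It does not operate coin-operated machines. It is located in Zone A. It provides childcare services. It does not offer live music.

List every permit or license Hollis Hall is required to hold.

Annual Certificate, Childcare Authorization, Commercial Permit, Regulatory License

Rule 1: years in business 9 < 26; is located in Zone A → Trade Registration not required.
Rule 2: years in business 9 ≥ 7 → Commercial Permit required.
Rule 3: does not operate coin-operated machines; provides childcare services → Municipal Registration not required.
Rule 4: does not offer live music → Live Entertainment Certificate not required.
Rule 5: is located in Zone A; does not operate coin-operated machines → Compliance Certificate not required.
Rule 6: is located in Zone A → Regulatory License required.
Rule 7: provides childcare services → Childcare Authorization required.
Rule 8: years in business 9 ≤ 13; does not offer live music → Regulatory Certificate not required.
Rule 9: years in business 9 ≥ 8 → Annual Certificate required.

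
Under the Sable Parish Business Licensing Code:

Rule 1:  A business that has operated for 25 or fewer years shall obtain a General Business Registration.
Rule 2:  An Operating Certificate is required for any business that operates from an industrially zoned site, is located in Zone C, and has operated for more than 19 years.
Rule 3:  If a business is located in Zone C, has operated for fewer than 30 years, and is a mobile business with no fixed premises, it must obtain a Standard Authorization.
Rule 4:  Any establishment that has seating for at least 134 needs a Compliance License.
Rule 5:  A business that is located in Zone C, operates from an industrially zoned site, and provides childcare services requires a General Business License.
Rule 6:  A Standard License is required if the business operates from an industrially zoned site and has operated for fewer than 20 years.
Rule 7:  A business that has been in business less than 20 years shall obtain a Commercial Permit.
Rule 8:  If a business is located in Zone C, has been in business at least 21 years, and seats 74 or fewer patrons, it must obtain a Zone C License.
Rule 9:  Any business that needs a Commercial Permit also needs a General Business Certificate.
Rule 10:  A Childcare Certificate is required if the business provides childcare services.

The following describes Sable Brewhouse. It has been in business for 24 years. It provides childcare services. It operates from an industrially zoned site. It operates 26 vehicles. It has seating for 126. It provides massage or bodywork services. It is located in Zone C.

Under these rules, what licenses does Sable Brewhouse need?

Childcare Certificate, General Business License, General Business Registration, Operating Certificate

Rule 1: years in business 24 ≤ 25 → General Business Registration required.
Rule 2: operates from an industrially zoned site; is located in Zone C; years in business 24 > 19 → Operating Certificate required.
Rule 3: is located in Zone C; years in business 24 < 30; operates from an industrially zoned site (not: is a mobile business with no fixed premises) → Standard Authorization not required.
Rule 4: seating 126 < 134 → Compliance License not required.
Rule 5: is located in Zone C; operates from an industrially zoned site; provides childcare services → General Business License required.
Rule 6: operates from an industrially zoned site; years in business 24 ≥ 20 → Standard License not required.
Rule 7: years in business 24 ≥ 20 → Commercial Permit not required.
Rule 8: is located in Zone C; years in business 24 ≥ 21; seating 126 > 74 → Zone C License not required.
Rule 9: Commercial Permit is not required → no effect.
Rule 10: provides childcare services → Childcare Certificate required.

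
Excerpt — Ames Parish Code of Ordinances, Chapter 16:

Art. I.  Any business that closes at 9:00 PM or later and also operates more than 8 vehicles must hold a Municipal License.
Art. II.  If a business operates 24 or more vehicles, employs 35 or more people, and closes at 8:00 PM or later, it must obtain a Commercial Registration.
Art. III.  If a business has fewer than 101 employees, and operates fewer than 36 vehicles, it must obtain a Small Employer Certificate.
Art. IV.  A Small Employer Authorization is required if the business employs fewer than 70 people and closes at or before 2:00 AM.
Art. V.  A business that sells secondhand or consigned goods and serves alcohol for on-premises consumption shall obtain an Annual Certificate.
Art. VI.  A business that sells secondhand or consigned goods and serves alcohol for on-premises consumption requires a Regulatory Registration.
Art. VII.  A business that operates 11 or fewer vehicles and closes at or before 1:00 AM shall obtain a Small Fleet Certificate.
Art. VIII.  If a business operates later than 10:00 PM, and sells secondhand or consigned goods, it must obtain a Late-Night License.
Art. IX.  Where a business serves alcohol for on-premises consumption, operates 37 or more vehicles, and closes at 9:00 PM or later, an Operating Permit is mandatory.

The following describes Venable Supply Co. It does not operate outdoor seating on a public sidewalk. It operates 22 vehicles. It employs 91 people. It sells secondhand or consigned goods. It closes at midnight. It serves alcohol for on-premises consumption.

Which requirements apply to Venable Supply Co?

Art. I. closes midnight, after 9:00 PM; vehicles 22 > 8 → Municipal License required.
Art. II. vehicles 22 < 24; employees 91 ≥ 35; closes midnight, after 8:00 PM → Commercial Registration not required.
Art. III. employees 91 < 101; vehicles 22 < 36 → Small Employer Certificate required.
Art. IV. employees 91 ≥ 70; closes midnight, at/before 2:00 AM → Small Employer Authorization not required.
Art. V. sells secondhand or consigned goods; serves alcohol for on-premises consumption → Annual Certificate required.
Art. VI. sells secondhand or consigned goods; serves alcohol for on-premises consumption → Regulatory Registration required.
Art. VII. vehicles 22 > 11; closes midnight, at/before 1:00 AM → Small Fleet Certificate not required.
Art. VIII. closes midnight, after 10:00 PM; sells secondhand or consigned goods → Late-Night License required.
Art. IX. serves alcohol for on-premises consumption; vehicles 22 < 37; closes midnight, after 9:00 PM → Operating Permit not required.

Annual Certificate, Late-Night License, Municipal License, Regulatory Registration, Small Employer Certificate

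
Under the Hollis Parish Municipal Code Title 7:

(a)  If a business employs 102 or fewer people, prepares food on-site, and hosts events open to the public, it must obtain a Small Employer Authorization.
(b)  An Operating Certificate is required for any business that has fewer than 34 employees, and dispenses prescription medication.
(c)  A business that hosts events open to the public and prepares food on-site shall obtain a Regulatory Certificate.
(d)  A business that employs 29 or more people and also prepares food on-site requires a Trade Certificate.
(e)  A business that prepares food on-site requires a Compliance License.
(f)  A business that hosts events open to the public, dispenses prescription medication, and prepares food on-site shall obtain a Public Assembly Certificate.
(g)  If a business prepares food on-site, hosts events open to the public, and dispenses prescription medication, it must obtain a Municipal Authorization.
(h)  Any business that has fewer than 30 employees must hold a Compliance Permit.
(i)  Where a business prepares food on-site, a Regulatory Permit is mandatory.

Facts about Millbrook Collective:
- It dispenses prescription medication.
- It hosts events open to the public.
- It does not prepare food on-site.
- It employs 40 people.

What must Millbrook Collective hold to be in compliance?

(a) employees 40 ≤ 102; does not prepare food on-site; hosts events open to the public → Small Employer Authorization not required.
(b) employees 40 ≥ 34; dispenses prescription medication → Operating Certificate not required.
(c) hosts events open to the public; does not prepare food on-site → Regulatory Certificate not required.
(d) employees 40 ≥ 29; does not prepare food on-site → Trade Certificate not required.
(e) does not prepare food on-site → Compliance License not required.
(f) hosts events open to the public; dispenses prescription medication; does not prepare food on-site → Public Assembly Certificate not required.
(g) does not prepare food on-site; hosts events open to the public; dispenses prescription medication → Municipal Authorization not required.
(h) employees 40 ≥ 30 → Compliance Permit not required.
(i) does not prepare food on-site → Regulatory Permit not required.

None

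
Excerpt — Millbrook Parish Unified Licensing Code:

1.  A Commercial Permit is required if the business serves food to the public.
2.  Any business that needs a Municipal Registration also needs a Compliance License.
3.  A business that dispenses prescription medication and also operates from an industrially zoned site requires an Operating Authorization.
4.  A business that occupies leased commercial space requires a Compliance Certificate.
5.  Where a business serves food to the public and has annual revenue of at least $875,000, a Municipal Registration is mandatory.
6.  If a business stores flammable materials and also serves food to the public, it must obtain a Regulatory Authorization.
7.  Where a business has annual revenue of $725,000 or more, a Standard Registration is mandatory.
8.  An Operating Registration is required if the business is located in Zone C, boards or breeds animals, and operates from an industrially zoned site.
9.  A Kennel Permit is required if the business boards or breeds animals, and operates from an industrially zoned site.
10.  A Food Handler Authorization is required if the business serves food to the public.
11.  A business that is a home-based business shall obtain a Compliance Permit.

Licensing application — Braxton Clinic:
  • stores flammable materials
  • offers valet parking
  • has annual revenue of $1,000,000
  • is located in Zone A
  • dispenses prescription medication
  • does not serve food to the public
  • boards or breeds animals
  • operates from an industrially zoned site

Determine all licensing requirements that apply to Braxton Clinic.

Kennel Permit, Operating Authorization, Standard Registration

1. does not serve food to the public → Commercial Permit not required.
2. Municipal Registration is not required → no effect.
3. dispenses prescription medication; operates from an industrially zoned site → Operating Authorization required.
4. operates from an industrially zoned site (not: occupies leased commercial space) → Compliance Certificate not required.
5. does not serve food to the public; revenue $1,000,000 ≥ $875,000 → Municipal Registration not required.
6. stores flammable materials; does not serve food to the public → Regulatory Authorization not required.
7. revenue $1,000,000 ≥ $725,000 → Standard Registration required.
8. is located in Zone A (not: is located in Zone C); boards or breeds animals; operates from an industrially zoned site → Operating Registration not required.
9. boards or breeds animals; operates from an industrially zoned site → Kennel Permit required.
10. does not serve food to the public → Food Handler Authorization not required.
11. operates from an industrially zoned site (not: is a home-based business) → Compliance Permit not required.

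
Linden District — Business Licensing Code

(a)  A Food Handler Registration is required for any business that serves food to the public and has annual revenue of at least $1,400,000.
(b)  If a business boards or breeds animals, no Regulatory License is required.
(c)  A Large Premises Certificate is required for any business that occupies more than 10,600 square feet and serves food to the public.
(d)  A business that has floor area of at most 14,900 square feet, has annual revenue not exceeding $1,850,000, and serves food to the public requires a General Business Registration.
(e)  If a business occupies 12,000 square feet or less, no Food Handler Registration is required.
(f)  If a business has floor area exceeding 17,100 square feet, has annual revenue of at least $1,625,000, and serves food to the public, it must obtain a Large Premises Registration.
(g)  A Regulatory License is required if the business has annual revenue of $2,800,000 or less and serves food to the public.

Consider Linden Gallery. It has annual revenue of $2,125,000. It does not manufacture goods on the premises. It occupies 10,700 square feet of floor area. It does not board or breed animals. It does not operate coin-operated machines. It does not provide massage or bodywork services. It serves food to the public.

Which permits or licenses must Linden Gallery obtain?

Large Premises Certificate, Regulatory License

(a) serves food to the public; revenue $2,125,000 ≥ $1,400,000 → Food Handler Registration required.
(b) does not board or breed animals → Regulatory License exemption does not apply.
(c) floor area 10,700 square feet > 10,600 square feet; serves food to the public → Large Premises Certificate required.
(d) floor area 10,700 square feet ≤ 14,900 square feet; revenue $2,125,000 > $1,850,000; serves food to the public → General Business Registration not required.
(e) floor area 10,700 square feet ≤ 12,000 square feet → exempt from Food Handler Registration.
(f) floor area 10,700 square feet ≤ 17,100 square feet; revenue $2,125,000 ≥ $1,625,000; serves food to the public → Large Premises Registration not required.
(g) revenue $2,125,000 ≤ $2,800,000; serves food to the public → Regulatory License required.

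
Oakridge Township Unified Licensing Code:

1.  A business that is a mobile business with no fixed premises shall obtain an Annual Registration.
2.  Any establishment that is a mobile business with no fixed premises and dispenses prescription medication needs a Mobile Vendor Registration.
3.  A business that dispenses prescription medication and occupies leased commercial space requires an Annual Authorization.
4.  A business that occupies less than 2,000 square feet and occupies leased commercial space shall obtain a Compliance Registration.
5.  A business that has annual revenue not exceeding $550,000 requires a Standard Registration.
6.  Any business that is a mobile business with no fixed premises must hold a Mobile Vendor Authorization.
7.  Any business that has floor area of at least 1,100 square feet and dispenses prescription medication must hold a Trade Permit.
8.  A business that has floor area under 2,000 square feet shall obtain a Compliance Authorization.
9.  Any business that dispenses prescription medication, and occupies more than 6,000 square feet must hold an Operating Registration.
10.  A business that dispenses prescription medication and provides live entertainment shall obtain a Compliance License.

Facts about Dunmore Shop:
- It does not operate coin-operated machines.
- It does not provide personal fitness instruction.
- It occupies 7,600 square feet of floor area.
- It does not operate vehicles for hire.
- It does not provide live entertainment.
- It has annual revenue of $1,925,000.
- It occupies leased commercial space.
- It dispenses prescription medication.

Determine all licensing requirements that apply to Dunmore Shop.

Annual Authorization, Operating Registration, Trade Permit

1. occupies leased commercial space (not: is a mobile business with no fixed premises) → Annual Registration not required.
2. occupies leased commercial space (not: is a mobile business with no fixed premises); dispenses prescription medication → Mobile Vendor Registration not required.
3. dispenses prescription medication; occupies leased commercial space → Annual Authorization required.
4. floor area 7,600 square feet ≥ 2,000 square feet; occupies leased commercial space → Compliance Registration not required.
5. revenue $1,925,000 > $550,000 → Standard Registration not required.
6. occupies leased commercial space (not: is a mobile business with no fixed premises) → Mobile Vendor Authorization not required.
7. floor area 7,600 square feet ≥ 1,100 square feet; dispenses prescription medication → Trade Permit required.
8. floor area 7,600 square feet ≥ 2,000 square feet → Compliance Authorization not required.
9. dispenses prescription medication; floor area 7,600 square feet > 6,000 square feet → Operating Registration required.
10. dispenses prescription medication; does not provide live entertainment → Compliance License not required.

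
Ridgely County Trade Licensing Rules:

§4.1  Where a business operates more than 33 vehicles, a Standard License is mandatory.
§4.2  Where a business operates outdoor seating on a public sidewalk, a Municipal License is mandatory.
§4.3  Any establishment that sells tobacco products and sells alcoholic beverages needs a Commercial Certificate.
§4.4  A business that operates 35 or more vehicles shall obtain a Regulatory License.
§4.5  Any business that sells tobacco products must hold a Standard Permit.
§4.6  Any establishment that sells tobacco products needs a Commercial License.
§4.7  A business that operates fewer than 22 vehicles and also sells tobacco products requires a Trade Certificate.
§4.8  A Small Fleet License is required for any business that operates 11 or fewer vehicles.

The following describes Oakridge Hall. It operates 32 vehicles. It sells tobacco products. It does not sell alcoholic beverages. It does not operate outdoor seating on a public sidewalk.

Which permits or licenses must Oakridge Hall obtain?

§4.1 vehicles 32 ≤ 33 → Standard License not required.
§4.2 does not operate outdoor seating on a public sidewalk → Municipal License not required.
§4.3 sells tobacco products; does not sell alcoholic beverages → Commercial Certificate not required.
§4.4 vehicles 32 < 35 → Regulatory License not required.
§4.5 sells tobacco products → Standard Permit required.
§4.6 sells tobacco products → Commercial License required.
§4.7 vehicles 32 ≥ 22; sells tobacco products → Trade Certificate not required.
§4.8 vehicles 32 > 11 → Small Fleet License not required.

Commercial License, Standard Permit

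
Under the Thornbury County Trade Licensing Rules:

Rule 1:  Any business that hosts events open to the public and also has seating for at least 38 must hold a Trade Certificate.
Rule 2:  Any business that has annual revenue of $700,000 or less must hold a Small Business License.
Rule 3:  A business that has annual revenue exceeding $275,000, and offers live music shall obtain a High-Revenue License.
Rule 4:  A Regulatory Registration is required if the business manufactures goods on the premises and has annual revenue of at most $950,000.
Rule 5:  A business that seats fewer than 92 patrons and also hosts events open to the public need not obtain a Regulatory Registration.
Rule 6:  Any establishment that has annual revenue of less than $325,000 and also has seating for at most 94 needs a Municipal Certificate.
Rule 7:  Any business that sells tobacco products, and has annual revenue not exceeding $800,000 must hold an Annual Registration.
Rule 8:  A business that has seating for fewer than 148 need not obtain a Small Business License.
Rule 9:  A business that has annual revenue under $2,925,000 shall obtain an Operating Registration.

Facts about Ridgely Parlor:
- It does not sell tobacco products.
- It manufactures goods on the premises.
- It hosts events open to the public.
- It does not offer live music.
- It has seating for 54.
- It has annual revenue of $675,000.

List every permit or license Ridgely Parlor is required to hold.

Operating Registration, Trade Certificate

Rule 1: hosts events open to the public; seating 54 ≥ 38 → Trade Certificate required.
Rule 2: revenue $675,000 ≤ $700,000 → Small Business License required.
Rule 3: revenue $675,000 > $275,000; does not offer live music → High-Revenue License not required.
Rule 4: manufactures goods on the premises; revenue $675,000 ≤ $950,000 → Regulatory Registration required.
Rule 5: seating 54 < 92; hosts events open to the public → exempt from Regulatory Registration.
Rule 6: revenue $675,000 ≥ $325,000; seating 54 ≤ 94 → Municipal Certificate not required.
Rule 7: does not sell tobacco products; revenue $675,000 ≤ $800,000 → Annual Registration not required.
Rule 8: seating 54 < 148 → exempt from Small Business License.
Rule 9: revenue $675,000 < $2,925,000 → Operating Registration required.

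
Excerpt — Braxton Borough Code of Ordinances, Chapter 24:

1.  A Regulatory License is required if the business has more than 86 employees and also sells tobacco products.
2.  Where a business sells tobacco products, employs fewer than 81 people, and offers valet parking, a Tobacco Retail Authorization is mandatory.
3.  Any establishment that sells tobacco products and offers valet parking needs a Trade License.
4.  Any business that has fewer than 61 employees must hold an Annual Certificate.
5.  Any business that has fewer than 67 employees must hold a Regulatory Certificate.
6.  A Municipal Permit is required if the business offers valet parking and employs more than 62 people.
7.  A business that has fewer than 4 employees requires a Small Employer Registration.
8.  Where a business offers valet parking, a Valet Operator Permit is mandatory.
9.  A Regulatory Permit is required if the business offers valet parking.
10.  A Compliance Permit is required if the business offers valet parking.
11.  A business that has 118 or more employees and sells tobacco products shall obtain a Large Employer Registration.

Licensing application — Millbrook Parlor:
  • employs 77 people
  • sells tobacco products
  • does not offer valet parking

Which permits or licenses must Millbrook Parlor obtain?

None

1. employees 77 ≤ 86; sells tobacco products → Regulatory License not required.
2. sells tobacco products; employees 77 < 81; does not offer valet parking → Tobacco Retail Authorization not required.
3. sells tobacco products; does not offer valet parking → Trade License not required.
4. employees 77 ≥ 61 → Annual Certificate not required.
5. employees 77 ≥ 67 → Regulatory Certificate not required.
6. does not offer valet parking; employees 77 > 62 → Municipal Permit not required.
7. employees 77 ≥ 4 → Small Employer Registration not required.
8. does not offer valet parking → Valet Operator Permit not required.
9. does not offer valet parking → Regulatory Permit not required.
10. does not offer valet parking → Compliance Permit not required.
11. employees 77 < 118; sells tobacco products → Large Employer Registration not required.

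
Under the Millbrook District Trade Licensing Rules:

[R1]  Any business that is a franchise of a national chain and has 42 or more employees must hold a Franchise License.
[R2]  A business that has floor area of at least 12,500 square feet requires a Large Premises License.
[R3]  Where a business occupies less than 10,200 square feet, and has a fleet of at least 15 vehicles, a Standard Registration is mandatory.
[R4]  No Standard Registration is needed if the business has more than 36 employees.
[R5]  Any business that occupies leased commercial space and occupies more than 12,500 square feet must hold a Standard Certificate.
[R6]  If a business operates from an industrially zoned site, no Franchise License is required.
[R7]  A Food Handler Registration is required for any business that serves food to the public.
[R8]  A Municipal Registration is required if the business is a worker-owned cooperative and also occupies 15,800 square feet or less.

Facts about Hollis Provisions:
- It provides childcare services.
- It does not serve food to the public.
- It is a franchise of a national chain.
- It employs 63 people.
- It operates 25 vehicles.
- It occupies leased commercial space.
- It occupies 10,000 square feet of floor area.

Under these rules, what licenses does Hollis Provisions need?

Franchise License

[R1] is a franchise of a national chain; employees 63 ≥ 42 → Franchise License required.
[R2] floor area 10,000 square feet < 12,500 square feet → Large Premises License not required.
[R3] floor area 10,000 square feet < 10,200 square feet; vehicles 25 ≥ 15 → Standard Registration required.
[R4] employees 63 > 36 → exempt from Standard Registration.
[R5] occupies leased commercial space; floor area 10,000 square feet ≤ 12,500 square feet → Standard Certificate not required.
[R6] occupies leased commercial space (not: operates from an industrially zoned site) → Franchise License exemption does not apply.
[R7] does not serve food to the public → Food Handler Registration not required.
[R8] is a franchise of a national chain (not: is a worker-owned cooperative); floor area 10,000 square feet ≤ 15,800 square feet → Municipal Registration not required.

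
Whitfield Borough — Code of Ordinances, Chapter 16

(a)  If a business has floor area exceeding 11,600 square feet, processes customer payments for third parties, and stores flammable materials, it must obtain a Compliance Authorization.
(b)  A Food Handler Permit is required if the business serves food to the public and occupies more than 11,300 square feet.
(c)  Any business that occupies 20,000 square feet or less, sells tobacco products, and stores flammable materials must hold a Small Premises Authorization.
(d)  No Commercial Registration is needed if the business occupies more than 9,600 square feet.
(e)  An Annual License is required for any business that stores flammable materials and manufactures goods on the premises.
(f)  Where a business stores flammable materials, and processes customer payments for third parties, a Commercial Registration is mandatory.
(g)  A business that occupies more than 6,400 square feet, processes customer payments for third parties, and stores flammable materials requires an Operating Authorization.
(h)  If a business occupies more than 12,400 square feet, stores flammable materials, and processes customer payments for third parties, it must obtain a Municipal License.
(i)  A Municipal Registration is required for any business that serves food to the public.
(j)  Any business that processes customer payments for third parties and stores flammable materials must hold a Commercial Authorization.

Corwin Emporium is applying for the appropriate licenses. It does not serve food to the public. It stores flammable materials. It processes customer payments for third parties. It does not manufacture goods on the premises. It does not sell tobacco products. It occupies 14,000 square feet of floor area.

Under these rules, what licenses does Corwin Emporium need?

Commercial Authorization, Compliance Authorization, Municipal License, Operating Authorization

(a) floor area 14,000 square feet > 11,600 square feet; processes customer payments for third parties; stores flammable materials → Compliance Authorization required.
(b) does not serve food to the public; floor area 14,000 square feet > 11,300 square feet → Food Handler Permit not required.
(c) floor area 14,000 square feet ≤ 20,000 square feet; does not sell tobacco products; stores flammable materials → Small Premises Authorization not required.
(d) floor area 14,000 square feet > 9,600 square feet → exempt from Commercial Registration.
(e) stores flammable materials; does not manufacture goods on the premises → Annual License not required.
(f) stores flammable materials; processes customer payments for third parties → Commercial Registration required.
(g) floor area 14,000 square feet > 6,400 square feet; processes customer payments for third parties; stores flammable materials → Operating Authorization required.
(h) floor area 14,000 square feet > 12,400 square feet; stores flammable materials; processes customer payments for third parties → Municipal License required.
(i) does not serve food to the public → Municipal Registration not required.
(j) processes customer payments for third parties; stores flammable materials → Commercial Authorization required.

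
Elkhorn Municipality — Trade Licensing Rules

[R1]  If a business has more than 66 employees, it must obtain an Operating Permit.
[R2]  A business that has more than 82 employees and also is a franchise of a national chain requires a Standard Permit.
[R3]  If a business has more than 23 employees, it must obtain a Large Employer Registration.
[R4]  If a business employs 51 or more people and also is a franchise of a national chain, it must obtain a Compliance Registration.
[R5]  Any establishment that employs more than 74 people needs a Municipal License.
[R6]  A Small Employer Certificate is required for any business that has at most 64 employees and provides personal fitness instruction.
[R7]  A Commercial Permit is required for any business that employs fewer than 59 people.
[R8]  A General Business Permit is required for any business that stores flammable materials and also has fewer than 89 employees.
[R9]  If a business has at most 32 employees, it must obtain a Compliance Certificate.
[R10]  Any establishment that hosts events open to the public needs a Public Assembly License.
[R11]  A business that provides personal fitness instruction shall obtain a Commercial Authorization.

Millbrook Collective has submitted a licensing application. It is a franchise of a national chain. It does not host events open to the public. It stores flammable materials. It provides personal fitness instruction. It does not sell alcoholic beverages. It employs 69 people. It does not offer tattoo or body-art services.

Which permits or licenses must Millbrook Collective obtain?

Commercial Authorization, Compliance Registration, General Business Permit, Large Employer Registration, Operating Permit

[R1] employees 69 > 66 → Operating Permit required.
[R2] employees 69 ≤ 82; is a franchise of a national chain → Standard Permit not required.
[R3] employees 69 > 23 → Large Employer Registration required.
[R4] employees 69 ≥ 51; is a franchise of a national chain → Compliance Registration required.
[R5] employees 69 ≤ 74 → Municipal License not required.
[R6] employees 69 > 64; provides personal fitness instruction → Small Employer Certificate not required.
[R7] employees 69 ≥ 59 → Commercial Permit not required.
[R8] stores flammable materials; employees 69 < 89 → General Business Permit required.
[R9] employees 69 > 32 → Compliance Certificate not required.
[R10] does not host events open to the public → Public Assembly License not required.
[R11] provides personal fitness instruction → Commercial Authorization required.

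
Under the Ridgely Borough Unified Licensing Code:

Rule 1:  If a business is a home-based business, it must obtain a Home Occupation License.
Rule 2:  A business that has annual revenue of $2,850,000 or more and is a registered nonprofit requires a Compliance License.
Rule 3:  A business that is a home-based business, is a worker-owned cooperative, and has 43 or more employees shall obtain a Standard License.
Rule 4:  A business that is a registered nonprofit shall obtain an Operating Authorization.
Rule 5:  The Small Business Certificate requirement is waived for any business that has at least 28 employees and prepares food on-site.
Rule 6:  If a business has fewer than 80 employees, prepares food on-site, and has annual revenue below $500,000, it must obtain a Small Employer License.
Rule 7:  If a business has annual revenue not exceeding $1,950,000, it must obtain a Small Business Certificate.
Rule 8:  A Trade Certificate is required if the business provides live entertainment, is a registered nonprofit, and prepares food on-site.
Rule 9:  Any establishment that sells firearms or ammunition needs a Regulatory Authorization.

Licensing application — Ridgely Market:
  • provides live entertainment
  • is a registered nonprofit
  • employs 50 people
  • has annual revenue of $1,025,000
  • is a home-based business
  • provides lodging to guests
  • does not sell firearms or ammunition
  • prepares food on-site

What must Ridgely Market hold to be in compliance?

Home Occupation License, Operating Authorization, Trade Certificate

Rule 1: is a home-based business → Home Occupation License required.
Rule 2: revenue $1,025,000 < $2,850,000; is a registered nonprofit → Compliance License not required.
Rule 3: is a home-based business; is a registered nonprofit (not: is a worker-owned cooperative); employees 50 ≥ 43 → Standard License not required.
Rule 4: is a registered nonprofit → Operating Authorization required.
Rule 5: employees 50 ≥ 28; prepares food on-site → exempt from Small Business Certificate.
Rule 6: employees 50 < 80; prepares food on-site; revenue $1,025,000 ≥ $500,000 → Small Employer License not required.
Rule 7: revenue $1,025,000 ≤ $1,950,000 → Small Business Certificate required.
Rule 8: provides live entertainment; is a registered nonprofit; prepares food on-site → Trade Certificate required.
Rule 9: does not sell firearms or ammunition → Regulatory Authorization not required.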